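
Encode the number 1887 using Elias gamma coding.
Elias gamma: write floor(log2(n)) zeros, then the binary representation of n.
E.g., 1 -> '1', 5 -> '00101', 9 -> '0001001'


num_bits = floor(log2(1887)) + 1 = 11
leading_zeros = num_bits - 1 = 10
binary(1887) = 11101011111

Elias gamma(1887) = '0000000000' + '11101011111' = 000000000011101011111 (21 bits)


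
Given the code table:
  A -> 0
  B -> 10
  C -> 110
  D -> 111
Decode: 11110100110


Decoding:
111 -> D
10 -> B
10 -> B
0 -> A
110 -> C


Result: DBBAC


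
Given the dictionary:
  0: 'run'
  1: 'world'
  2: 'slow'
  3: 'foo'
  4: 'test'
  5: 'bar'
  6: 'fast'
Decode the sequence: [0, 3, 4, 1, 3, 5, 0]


Look up each index in the dictionary:
  0 -> 'run'
  3 -> 'foo'
  4 -> 'test'
  1 -> 'world'
  3 -> 'foo'
  5 -> 'bar'
  0 -> 'run'

Decoded: "run foo test world foo bar run"


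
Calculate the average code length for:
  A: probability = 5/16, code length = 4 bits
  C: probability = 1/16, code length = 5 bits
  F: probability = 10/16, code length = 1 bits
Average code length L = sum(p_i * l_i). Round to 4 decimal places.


Weighted contributions p_i * l_i:
  A: (5/16) * 4 = 20/16
  C: (1/16) * 5 = 5/16
  F: (10/16) * 1 = 10/16
Sum = (20 + 5 + 10)/16 = 35/16

L = 35/16 = 2.1875 bits/symbol


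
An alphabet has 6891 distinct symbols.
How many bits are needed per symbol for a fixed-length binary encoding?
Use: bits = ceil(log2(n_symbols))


log2(6891) = 12.7505
Bracket: 2^12 = 4096 < 6891 <= 2^13 = 8192
So ceil(log2(6891)) = 13

bits = ceil(log2(6891)) = ceil(12.7505) = 13 bits


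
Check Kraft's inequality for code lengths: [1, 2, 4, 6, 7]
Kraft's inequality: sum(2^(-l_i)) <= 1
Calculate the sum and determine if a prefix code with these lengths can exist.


Sum = 2^(-1) + 2^(-2) + 2^(-4) + 2^(-6) + 2^(-7)
    = 0.5 + 0.25 + 0.0625 + 0.015625 + 0.0078125
    = 107/128 = 0.8359375
Since 0.8359375 <= 1, Kraft's inequality IS satisfied.
A prefix code with these lengths CAN exist.

Kraft sum = 0.8359375. Satisfied.


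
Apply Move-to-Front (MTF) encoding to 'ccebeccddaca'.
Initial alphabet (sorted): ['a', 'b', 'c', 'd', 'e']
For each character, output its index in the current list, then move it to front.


MTF encoding:
'c': index 2 in ['a', 'b', 'c', 'd', 'e'] -> ['c', 'a', 'b', 'd', 'e']
'c': index 0 in ['c', 'a', 'b', 'd', 'e'] -> ['c', 'a', 'b', 'd', 'e']
'e': index 4 in ['c', 'a', 'b', 'd', 'e'] -> ['e', 'c', 'a', 'b', 'd']
'b': index 3 in ['e', 'c', 'a', 'b', 'd'] -> ['b', 'e', 'c', 'a', 'd']
'e': index 1 in ['b', 'e', 'c', 'a', 'd'] -> ['e', 'b', 'c', 'a', 'd']
'c': index 2 in ['e', 'b', 'c', 'a', 'd'] -> ['c', 'e', 'b', 'a', 'd']
'c': index 0 in ['c', 'e', 'b', 'a', 'd'] -> ['c', 'e', 'b', 'a', 'd']
'd': index 4 in ['c', 'e', 'b', 'a', 'd'] -> ['d', 'c', 'e', 'b', 'a']
'd': index 0 in ['d', 'c', 'e', 'b', 'a'] -> ['d', 'c', 'e', 'b', 'a']
'a': index 4 in ['d', 'c', 'e', 'b', 'a'] -> ['a', 'd', 'c', 'e', 'b']
'c': index 2 in ['a', 'd', 'c', 'e', 'b'] -> ['c', 'a', 'd', 'e', 'b']
'a': index 1 in ['c', 'a', 'd', 'e', 'b'] -> ['a', 'c', 'd', 'e', 'b']


Output: [2, 0, 4, 3, 1, 2, 0, 4, 0, 4, 2, 1]


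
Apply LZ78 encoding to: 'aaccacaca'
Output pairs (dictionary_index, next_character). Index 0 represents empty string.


LZ78 encoding steps:
Dictionary: {0: ''}
Step 1: w='' (idx 0), next='a' -> output (0, 'a'), add 'a' as idx 1
Step 2: w='a' (idx 1), next='c' -> output (1, 'c'), add 'ac' as idx 2
Step 3: w='' (idx 0), next='c' -> output (0, 'c'), add 'c' as idx 3
Step 4: w='ac' (idx 2), next='a' -> output (2, 'a'), add 'aca' as idx 4
Step 5: w='c' (idx 3), next='a' -> output (3, 'a'), add 'ca' as idx 5


Encoded: [(0, 'a'), (1, 'c'), (0, 'c'), (2, 'a'), (3, 'a')]


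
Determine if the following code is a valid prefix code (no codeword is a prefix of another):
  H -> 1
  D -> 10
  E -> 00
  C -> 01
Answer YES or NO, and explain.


Checking each pair (does one codeword prefix another?):
  H='1' vs D='10': prefix -- VIOLATION

NO -- this is NOT a valid prefix code. H (1) is a prefix of D (10).


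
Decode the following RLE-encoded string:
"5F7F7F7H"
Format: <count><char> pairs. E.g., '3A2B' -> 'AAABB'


Expanding each <count><char> pair:
  5F -> 'FFFFF'
  7F -> 'FFFFFFF'
  7F -> 'FFFFFFF'
  7H -> 'HHHHHHH'

Decoded = FFFFFFFFFFFFFFFFFFFHHHHHHH


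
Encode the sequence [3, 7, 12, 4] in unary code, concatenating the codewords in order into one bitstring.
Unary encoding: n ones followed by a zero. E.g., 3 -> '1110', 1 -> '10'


Encode each number as n ones followed by a terminating 0:
  3 -> 1110 (4 bits)
  7 -> 11111110 (8 bits)
  12 -> 1111111111110 (13 bits)
  4 -> 11110 (5 bits)
Total length = 4 + 8 + 13 + 5 = 30 bits.

Unary([3, 7, 12, 4]) = 111011111110111111111111011110 (30 bits)


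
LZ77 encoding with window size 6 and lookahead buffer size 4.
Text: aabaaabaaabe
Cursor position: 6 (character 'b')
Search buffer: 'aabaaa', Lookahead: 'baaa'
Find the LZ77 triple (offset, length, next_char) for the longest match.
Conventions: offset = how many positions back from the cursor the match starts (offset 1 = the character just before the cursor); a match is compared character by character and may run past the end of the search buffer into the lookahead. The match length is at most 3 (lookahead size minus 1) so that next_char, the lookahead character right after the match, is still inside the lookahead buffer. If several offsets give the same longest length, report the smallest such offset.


Try each offset into the search buffer:
  offset=1 (pos 5, char 'a'): match length 0
  offset=2 (pos 4, char 'a'): match length 0
  offset=3 (pos 3, char 'a'): match length 0
  offset=4 (pos 2, char 'b'): match length 3
  offset=5 (pos 1, char 'a'): match length 0
  offset=6 (pos 0, char 'a'): match length 0
Longest match has length 3 at offset 4.
next_char = character at position 6 + 3 = 9 -> 'a'

Best match: offset=4, length=3 (matching 'baa' starting at position 2)
LZ77 triple: (4, 3, 'a')


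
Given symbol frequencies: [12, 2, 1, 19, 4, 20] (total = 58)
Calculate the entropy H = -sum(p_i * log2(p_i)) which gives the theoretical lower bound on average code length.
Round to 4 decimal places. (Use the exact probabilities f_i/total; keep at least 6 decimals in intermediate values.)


Per-symbol terms -p_i * log2(p_i) with p_i = f_i/58:
  p = 12/58 = 0.206897: log2(p) = -2.273018, -p*log2(p) = 0.470280
  p = 2/58 = 0.034483: log2(p) = -4.857981, -p*log2(p) = 0.167517
  p = 1/58 = 0.017241: log2(p) = -5.857981, -p*log2(p) = 0.101000
  p = 19/58 = 0.327586: log2(p) = -1.610053, -p*log2(p) = 0.527431
  p = 4/58 = 0.068966: log2(p) = -3.857981, -p*log2(p) = 0.266068
  p = 20/58 = 0.344828: log2(p) = -1.536053, -p*log2(p) = 0.529673
H = 0.470280 + 0.167517 + 0.101000 + 0.527431 + 0.266068 + 0.529673 = 2.061969

H = 2.062 bits/symbol


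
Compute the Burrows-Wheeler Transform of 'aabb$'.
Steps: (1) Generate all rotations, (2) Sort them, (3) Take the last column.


Rotations (sorted):
  0: $aabb -> last char: b
  1: aabb$ -> last char: $
  2: abb$a -> last char: a
  3: b$aab -> last char: b
  4: bb$aa -> last char: a


BWT = b$aba


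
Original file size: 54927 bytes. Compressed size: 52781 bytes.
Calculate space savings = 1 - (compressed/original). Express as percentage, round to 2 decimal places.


ratio = compressed/original = 52781/54927 = 0.96093
savings = 1 - ratio = 1 - 0.96093 = 0.03907
as a percentage: 0.03907 * 100 = 3.91%

Space savings = 1 - 52781/54927 = 3.91%


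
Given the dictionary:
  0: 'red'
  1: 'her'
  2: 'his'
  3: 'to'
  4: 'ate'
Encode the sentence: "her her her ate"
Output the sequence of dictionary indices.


Look up each word in the dictionary:
  'her' -> 1
  'her' -> 1
  'her' -> 1
  'ate' -> 4

Encoded: [1, 1, 1, 4]


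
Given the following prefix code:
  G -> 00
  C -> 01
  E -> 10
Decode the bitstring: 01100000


Decoding step by step:
Bits 01 -> C
Bits 10 -> E
Bits 00 -> G
Bits 00 -> G


Decoded message: CEGG


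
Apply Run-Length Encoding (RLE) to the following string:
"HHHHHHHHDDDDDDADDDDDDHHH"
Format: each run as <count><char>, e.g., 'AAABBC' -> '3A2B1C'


Scanning runs left to right:
  i=0: run of 'H' x 8 -> '8H'
  i=8: run of 'D' x 6 -> '6D'
  i=14: run of 'A' x 1 -> '1A'
  i=15: run of 'D' x 6 -> '6D'
  i=21: run of 'H' x 3 -> '3H'

RLE = 8H6D1A6D3H


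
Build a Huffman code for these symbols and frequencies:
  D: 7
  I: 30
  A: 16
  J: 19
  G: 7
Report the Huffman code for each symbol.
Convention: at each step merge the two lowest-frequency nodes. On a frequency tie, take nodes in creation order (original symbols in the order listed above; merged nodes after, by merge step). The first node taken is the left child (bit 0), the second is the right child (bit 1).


Huffman tree construction:
Step 1: Merge D(7) + G(7) = 14
Step 2: Merge (D+G)(14) + A(16) = 30
Step 3: Merge J(19) + I(30) = 49
Step 4: Merge ((D+G)+A)(30) + (J+I)(49) = 79
Read each symbol's code off the tree from the root (left child = 0, right child = 1).

Codes:
  D: 000 (length 3)
  I: 11 (length 2)
  A: 01 (length 2)
  J: 10 (length 2)
  G: 001 (length 3)
Average code length: 172/79 = 2.1772 bits/symbol


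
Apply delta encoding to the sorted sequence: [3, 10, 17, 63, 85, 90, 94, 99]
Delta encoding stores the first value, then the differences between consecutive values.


First value: 3
Deltas:
  10 - 3 = 7
  17 - 10 = 7
  63 - 17 = 46
  85 - 63 = 22
  90 - 85 = 5
  94 - 90 = 4
  99 - 94 = 5


Delta encoded: [3, 7, 7, 46, 22, 5, 4, 5]


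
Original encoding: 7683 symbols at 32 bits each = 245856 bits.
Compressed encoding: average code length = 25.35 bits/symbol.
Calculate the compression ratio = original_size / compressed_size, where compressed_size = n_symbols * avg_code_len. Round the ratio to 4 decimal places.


original_size = n_symbols * orig_bits = 7683 * 32 = 245856 bits
compressed_size = n_symbols * avg_code_len = 7683 * 25.35 = 194764.05 bits
ratio = original_size / compressed_size = 245856 / 194764.05 = 1.2623

Compression ratio = 1.2623


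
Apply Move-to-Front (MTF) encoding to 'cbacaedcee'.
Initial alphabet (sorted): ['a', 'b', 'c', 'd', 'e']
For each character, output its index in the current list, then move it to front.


MTF encoding:
'c': index 2 in ['a', 'b', 'c', 'd', 'e'] -> ['c', 'a', 'b', 'd', 'e']
'b': index 2 in ['c', 'a', 'b', 'd', 'e'] -> ['b', 'c', 'a', 'd', 'e']
'a': index 2 in ['b', 'c', 'a', 'd', 'e'] -> ['a', 'b', 'c', 'd', 'e']
'c': index 2 in ['a', 'b', 'c', 'd', 'e'] -> ['c', 'a', 'b', 'd', 'e']
'a': index 1 in ['c', 'a', 'b', 'd', 'e'] -> ['a', 'c', 'b', 'd', 'e']
'e': index 4 in ['a', 'c', 'b', 'd', 'e'] -> ['e', 'a', 'c', 'b', 'd']
'd': index 4 in ['e', 'a', 'c', 'b', 'd'] -> ['d', 'e', 'a', 'c', 'b']
'c': index 3 in ['d', 'e', 'a', 'c', 'b'] -> ['c', 'd', 'e', 'a', 'b']
'e': index 2 in ['c', 'd', 'e', 'a', 'b'] -> ['e', 'c', 'd', 'a', 'b']
'e': index 0 in ['e', 'c', 'd', 'a', 'b'] -> ['e', 'c', 'd', 'a', 'b']


Output: [2, 2, 2, 2, 1, 4, 4, 3, 2, 0]


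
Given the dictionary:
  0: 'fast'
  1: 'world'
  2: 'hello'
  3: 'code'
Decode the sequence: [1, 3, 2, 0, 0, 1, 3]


Look up each index in the dictionary:
  1 -> 'world'
  3 -> 'code'
  2 -> 'hello'
  0 -> 'fast'
  0 -> 'fast'
  1 -> 'world'
  3 -> 'code'

Decoded: "world code hello fast fast world code"


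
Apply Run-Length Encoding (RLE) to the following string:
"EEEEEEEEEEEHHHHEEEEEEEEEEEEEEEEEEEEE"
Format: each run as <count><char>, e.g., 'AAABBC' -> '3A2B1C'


Scanning runs left to right:
  i=0: run of 'E' x 11 -> '11E'
  i=11: run of 'H' x 4 -> '4H'
  i=15: run of 'E' x 21 -> '21E'

RLE = 11E4H21E


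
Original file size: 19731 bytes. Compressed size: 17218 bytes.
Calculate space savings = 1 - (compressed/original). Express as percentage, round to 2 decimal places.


ratio = compressed/original = 17218/19731 = 0.872637
savings = 1 - ratio = 1 - 0.872637 = 0.127363
as a percentage: 0.127363 * 100 = 12.74%

Space savings = 1 - 17218/19731 = 12.74%


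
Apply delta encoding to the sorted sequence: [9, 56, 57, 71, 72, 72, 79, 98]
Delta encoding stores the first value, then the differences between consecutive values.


First value: 9
Deltas:
  56 - 9 = 47
  57 - 56 = 1
  71 - 57 = 14
  72 - 71 = 1
  72 - 72 = 0
  79 - 72 = 7
  98 - 79 = 19


Delta encoded: [9, 47, 1, 14, 1, 0, 7, 19]


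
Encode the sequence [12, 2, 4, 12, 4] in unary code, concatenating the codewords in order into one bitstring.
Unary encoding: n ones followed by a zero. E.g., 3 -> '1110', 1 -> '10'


Encode each number as n ones followed by a terminating 0:
  12 -> 1111111111110 (13 bits)
  2 -> 110 (3 bits)
  4 -> 11110 (5 bits)
  12 -> 1111111111110 (13 bits)
  4 -> 11110 (5 bits)
Total length = 13 + 3 + 5 + 13 + 5 = 39 bits.

Unary([12, 2, 4, 12, 4]) = 111111111111011011110111111111111011110 (39 bits)


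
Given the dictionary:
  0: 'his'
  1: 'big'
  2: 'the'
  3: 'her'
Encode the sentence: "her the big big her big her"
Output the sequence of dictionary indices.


Look up each word in the dictionary:
  'her' -> 3
  'the' -> 2
  'big' -> 1
  'big' -> 1
  'her' -> 3
  'big' -> 1
  'her' -> 3

Encoded: [3, 2, 1, 1, 3, 1, 3]


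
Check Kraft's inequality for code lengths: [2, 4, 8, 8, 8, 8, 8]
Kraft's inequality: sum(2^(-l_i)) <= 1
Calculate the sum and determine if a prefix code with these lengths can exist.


Sum = 2^(-2) + 2^(-4) + 2^(-8) + 2^(-8) + 2^(-8) + 2^(-8) + 2^(-8)
    = 0.25 + 0.0625 + 0.00390625 + 0.00390625 + 0.00390625 + 0.00390625 + 0.00390625
    = 85/256 = 0.33203125
Since 0.33203125 <= 1, Kraft's inequality IS satisfied.
A prefix code with these lengths CAN exist.

Kraft sum = 0.33203125. Satisfied.


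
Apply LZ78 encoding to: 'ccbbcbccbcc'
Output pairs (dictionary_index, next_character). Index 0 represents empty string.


LZ78 encoding steps:
Dictionary: {0: ''}
Step 1: w='' (idx 0), next='c' -> output (0, 'c'), add 'c' as idx 1
Step 2: w='c' (idx 1), next='b' -> output (1, 'b'), add 'cb' as idx 2
Step 3: w='' (idx 0), next='b' -> output (0, 'b'), add 'b' as idx 3
Step 4: w='cb' (idx 2), next='c' -> output (2, 'c'), add 'cbc' as idx 4
Step 5: w='cbc' (idx 4), next='c' -> output (4, 'c'), add 'cbcc' as idx 5


Encoded: [(0, 'c'), (1, 'b'), (0, 'b'), (2, 'c'), (4, 'c')]


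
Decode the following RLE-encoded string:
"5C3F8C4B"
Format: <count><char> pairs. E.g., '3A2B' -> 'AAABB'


Expanding each <count><char> pair:
  5C -> 'CCCCC'
  3F -> 'FFF'
  8C -> 'CCCCCCCC'
  4B -> 'BBBB'

Decoded = CCCCCFFFCCCCCCCCBBBB


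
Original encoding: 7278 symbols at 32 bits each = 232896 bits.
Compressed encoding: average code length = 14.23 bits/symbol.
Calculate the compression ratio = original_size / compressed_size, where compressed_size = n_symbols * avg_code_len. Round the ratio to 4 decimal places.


original_size = n_symbols * orig_bits = 7278 * 32 = 232896 bits
compressed_size = n_symbols * avg_code_len = 7278 * 14.23 = 103565.94 bits
ratio = original_size / compressed_size = 232896 / 103565.94 = 2.2488

Compression ratio = 2.2488


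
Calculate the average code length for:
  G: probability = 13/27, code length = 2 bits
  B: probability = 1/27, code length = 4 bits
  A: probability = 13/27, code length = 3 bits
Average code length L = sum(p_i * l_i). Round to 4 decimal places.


Weighted contributions p_i * l_i:
  G: (13/27) * 2 = 26/27
  B: (1/27) * 4 = 4/27
  A: (13/27) * 3 = 39/27
Sum = (26 + 4 + 39)/27 = 69/27

L = 69/27 = 2.5556 bits/symbol


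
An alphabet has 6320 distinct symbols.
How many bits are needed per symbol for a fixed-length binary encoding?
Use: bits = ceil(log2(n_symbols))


log2(6320) = 12.6257
Bracket: 2^12 = 4096 < 6320 <= 2^13 = 8192
So ceil(log2(6320)) = 13

bits = ceil(log2(6320)) = ceil(12.6257) = 13 bits


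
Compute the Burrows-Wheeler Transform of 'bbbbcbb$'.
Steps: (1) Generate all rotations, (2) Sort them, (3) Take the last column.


Rotations (sorted):
  0: $bbbbcbb -> last char: b
  1: b$bbbbcb -> last char: b
  2: bb$bbbbc -> last char: c
  3: bbbbcbb$ -> last char: $
  4: bbbcbb$b -> last char: b
  5: bbcbb$bb -> last char: b
  6: bcbb$bbb -> last char: b
  7: cbb$bbbb -> last char: b


BWT = bbc$bbbb


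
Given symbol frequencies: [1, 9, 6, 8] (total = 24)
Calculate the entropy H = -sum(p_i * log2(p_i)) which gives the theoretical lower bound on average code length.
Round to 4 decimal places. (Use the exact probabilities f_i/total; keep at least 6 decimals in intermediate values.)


Per-symbol terms -p_i * log2(p_i) with p_i = f_i/24:
  p = 1/24 = 0.041667: log2(p) = -4.584963, -p*log2(p) = 0.191040
  p = 9/24 = 0.375000: log2(p) = -1.415037, -p*log2(p) = 0.530639
  p = 6/24 = 0.250000: log2(p) = -2.000000, -p*log2(p) = 0.500000
  p = 8/24 = 0.333333: log2(p) = -1.584963, -p*log2(p) = 0.528321
H = 0.191040 + 0.530639 + 0.500000 + 0.528321 = 1.750000

H = 1.75 bits/symbol


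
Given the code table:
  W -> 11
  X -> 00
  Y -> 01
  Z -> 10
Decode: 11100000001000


Decoding:
11 -> W
10 -> Z
00 -> X
00 -> X
00 -> X
10 -> Z
00 -> X


Result: WZXXXZX


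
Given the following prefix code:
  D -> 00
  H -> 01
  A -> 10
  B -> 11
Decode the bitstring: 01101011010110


Decoding step by step:
Bits 01 -> H
Bits 10 -> A
Bits 10 -> A
Bits 11 -> B
Bits 01 -> H
Bits 01 -> H
Bits 10 -> A


Decoded message: HAABHHA


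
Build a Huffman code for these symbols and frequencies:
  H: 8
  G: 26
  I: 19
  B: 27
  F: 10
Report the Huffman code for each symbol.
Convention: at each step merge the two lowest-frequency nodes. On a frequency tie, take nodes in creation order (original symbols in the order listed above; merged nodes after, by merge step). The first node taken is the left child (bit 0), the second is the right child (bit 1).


Huffman tree construction:
Step 1: Merge H(8) + F(10) = 18
Step 2: Merge (H+F)(18) + I(19) = 37
Step 3: Merge G(26) + B(27) = 53
Step 4: Merge ((H+F)+I)(37) + (G+B)(53) = 90
Read each symbol's code off the tree from the root (left child = 0, right child = 1).

Codes:
  H: 000 (length 3)
  G: 10 (length 2)
  I: 01 (length 2)
  B: 11 (length 2)
  F: 001 (length 3)
Average code length: 198/90 = 2.2000 bits/symbol


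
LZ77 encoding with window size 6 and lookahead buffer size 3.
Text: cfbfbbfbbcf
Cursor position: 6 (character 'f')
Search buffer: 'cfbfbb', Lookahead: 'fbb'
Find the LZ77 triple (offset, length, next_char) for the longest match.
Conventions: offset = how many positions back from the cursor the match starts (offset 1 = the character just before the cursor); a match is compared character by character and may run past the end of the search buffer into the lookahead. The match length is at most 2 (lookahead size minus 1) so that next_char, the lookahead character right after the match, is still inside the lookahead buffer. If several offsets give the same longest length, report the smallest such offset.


Try each offset into the search buffer:
  offset=1 (pos 5, char 'b'): match length 0
  offset=2 (pos 4, char 'b'): match length 0
  offset=3 (pos 3, char 'f'): match length 2
  offset=4 (pos 2, char 'b'): match length 0
  offset=5 (pos 1, char 'f'): match length 2
  offset=6 (pos 0, char 'c'): match length 0
Longest match has length 2, found at offsets 3, 5; take the smallest, offset 3.
next_char = character at position 6 + 2 = 8 -> 'b'

Best match: offset=3, length=2 (matching 'fb' starting at position 3)
LZ77 triple: (3, 2, 'b')


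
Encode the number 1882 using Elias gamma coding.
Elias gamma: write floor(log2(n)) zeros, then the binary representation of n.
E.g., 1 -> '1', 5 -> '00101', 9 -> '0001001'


num_bits = floor(log2(1882)) + 1 = 11
leading_zeros = num_bits - 1 = 10
binary(1882) = 11101011010

Elias gamma(1882) = '0000000000' + '11101011010' = 000000000011101011010 (21 bits)


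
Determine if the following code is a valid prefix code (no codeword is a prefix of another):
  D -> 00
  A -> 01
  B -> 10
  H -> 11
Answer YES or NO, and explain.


Checking each pair (does one codeword prefix another?):
  D='00' vs A='01': no prefix
  D='00' vs B='10': no prefix
  D='00' vs H='11': no prefix
  A='01' vs D='00': no prefix
  A='01' vs B='10': no prefix
  A='01' vs H='11': no prefix
  B='10' vs D='00': no prefix
  B='10' vs A='01': no prefix
  B='10' vs H='11': no prefix
  H='11' vs D='00': no prefix
  H='11' vs A='01': no prefix
  H='11' vs B='10': no prefix
No violation found over all pairs.

YES -- this is a valid prefix code. No codeword is a prefix of any other codeword.


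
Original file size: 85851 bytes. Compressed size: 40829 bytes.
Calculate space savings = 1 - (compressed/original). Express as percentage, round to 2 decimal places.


ratio = compressed/original = 40829/85851 = 0.47558
savings = 1 - ratio = 1 - 0.47558 = 0.52442
as a percentage: 0.52442 * 100 = 52.44%

Space savings = 1 - 40829/85851 = 52.44%


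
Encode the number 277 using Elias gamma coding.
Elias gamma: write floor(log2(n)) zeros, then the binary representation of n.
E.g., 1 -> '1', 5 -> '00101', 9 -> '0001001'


num_bits = floor(log2(277)) + 1 = 9
leading_zeros = num_bits - 1 = 8
binary(277) = 100010101

Elias gamma(277) = '00000000' + '100010101' = 00000000100010101 (17 bits)


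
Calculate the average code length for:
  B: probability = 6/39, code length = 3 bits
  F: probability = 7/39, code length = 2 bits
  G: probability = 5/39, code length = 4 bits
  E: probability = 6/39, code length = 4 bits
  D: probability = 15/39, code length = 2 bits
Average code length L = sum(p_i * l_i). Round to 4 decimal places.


Weighted contributions p_i * l_i:
  B: (6/39) * 3 = 18/39
  F: (7/39) * 2 = 14/39
  G: (5/39) * 4 = 20/39
  E: (6/39) * 4 = 24/39
  D: (15/39) * 2 = 30/39
Sum = (18 + 14 + 20 + 24 + 30)/39 = 106/39

L = 106/39 = 2.7179 bits/symbol


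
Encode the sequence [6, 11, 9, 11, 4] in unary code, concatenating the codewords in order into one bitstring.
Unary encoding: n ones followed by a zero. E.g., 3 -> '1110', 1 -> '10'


Encode each number as n ones followed by a terminating 0:
  6 -> 1111110 (7 bits)
  11 -> 111111111110 (12 bits)
  9 -> 1111111110 (10 bits)
  11 -> 111111111110 (12 bits)
  4 -> 11110 (5 bits)
Total length = 7 + 12 + 10 + 12 + 5 = 46 bits.

Unary([6, 11, 9, 11, 4]) = 1111110111111111110111111111011111111111011110 (46 bits)


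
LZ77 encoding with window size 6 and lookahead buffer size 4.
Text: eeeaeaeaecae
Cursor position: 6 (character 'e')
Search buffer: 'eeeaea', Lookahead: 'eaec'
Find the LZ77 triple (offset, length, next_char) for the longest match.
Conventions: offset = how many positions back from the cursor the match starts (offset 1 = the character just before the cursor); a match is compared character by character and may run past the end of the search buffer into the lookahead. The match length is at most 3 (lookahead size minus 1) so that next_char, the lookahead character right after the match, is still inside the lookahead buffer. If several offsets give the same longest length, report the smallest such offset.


Try each offset into the search buffer:
  offset=1 (pos 5, char 'a'): match length 0
  offset=2 (pos 4, char 'e'): match length 3
  offset=3 (pos 3, char 'a'): match length 0
  offset=4 (pos 2, char 'e'): match length 3
  offset=5 (pos 1, char 'e'): match length 1
  offset=6 (pos 0, char 'e'): match length 1
Longest match has length 3, found at offsets 2, 4; take the smallest, offset 2.
next_char = character at position 6 + 3 = 9 -> 'c'

Best match: offset=2, length=3 (matching 'eae' starting at position 4)
LZ77 triple: (2, 3, 'c')


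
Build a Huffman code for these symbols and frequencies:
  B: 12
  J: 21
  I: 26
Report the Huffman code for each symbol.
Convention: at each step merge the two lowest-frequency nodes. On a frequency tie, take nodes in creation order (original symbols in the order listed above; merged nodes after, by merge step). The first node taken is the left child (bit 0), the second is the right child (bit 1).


Huffman tree construction:
Step 1: Merge B(12) + J(21) = 33
Step 2: Merge I(26) + (B+J)(33) = 59
Read each symbol's code off the tree from the root (left child = 0, right child = 1).

Codes:
  B: 10 (length 2)
  J: 11 (length 2)
  I: 0 (length 1)
Average code length: 92/59 = 1.5593 bits/symbol


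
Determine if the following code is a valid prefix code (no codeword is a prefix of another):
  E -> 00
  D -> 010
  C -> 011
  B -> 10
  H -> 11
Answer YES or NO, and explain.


Checking each pair (does one codeword prefix another?):
  E='00' vs D='010': no prefix
  E='00' vs C='011': no prefix
  E='00' vs B='10': no prefix
  E='00' vs H='11': no prefix
  D='010' vs E='00': no prefix
  D='010' vs C='011': no prefix
  D='010' vs B='10': no prefix
  D='010' vs H='11': no prefix
  C='011' vs E='00': no prefix
  C='011' vs D='010': no prefix
  C='011' vs B='10': no prefix
  C='011' vs H='11': no prefix
  B='10' vs E='00': no prefix
  B='10' vs D='010': no prefix
  B='10' vs C='011': no prefix
  B='10' vs H='11': no prefix
  H='11' vs E='00': no prefix
  H='11' vs D='010': no prefix
  H='11' vs C='011': no prefix
  H='11' vs B='10': no prefix
No violation found over all pairs.

YES -- this is a valid prefix code. No codeword is a prefix of any other codeword.


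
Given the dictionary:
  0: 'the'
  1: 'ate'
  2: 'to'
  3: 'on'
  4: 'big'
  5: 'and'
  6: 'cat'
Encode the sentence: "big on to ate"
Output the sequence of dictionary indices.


Look up each word in the dictionary:
  'big' -> 4
  'on' -> 3
  'to' -> 2
  'ate' -> 1

Encoded: [4, 3, 2, 1]


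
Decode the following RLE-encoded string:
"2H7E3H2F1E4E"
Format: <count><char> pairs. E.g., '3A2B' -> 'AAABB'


Expanding each <count><char> pair:
  2H -> 'HH'
  7E -> 'EEEEEEE'
  3H -> 'HHH'
  2F -> 'FF'
  1E -> 'E'
  4E -> 'EEEE'

Decoded = HHEEEEEEEHHHFFEEEEE


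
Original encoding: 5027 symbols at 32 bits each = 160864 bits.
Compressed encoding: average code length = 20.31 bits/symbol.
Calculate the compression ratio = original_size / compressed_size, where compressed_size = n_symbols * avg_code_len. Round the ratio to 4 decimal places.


original_size = n_symbols * orig_bits = 5027 * 32 = 160864 bits
compressed_size = n_symbols * avg_code_len = 5027 * 20.31 = 102098.37 bits
ratio = original_size / compressed_size = 160864 / 102098.37 = 1.5756

Compression ratio = 1.5756


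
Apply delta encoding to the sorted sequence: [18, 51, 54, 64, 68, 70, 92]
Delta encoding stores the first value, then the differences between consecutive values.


First value: 18
Deltas:
  51 - 18 = 33
  54 - 51 = 3
  64 - 54 = 10
  68 - 64 = 4
  70 - 68 = 2
  92 - 70 = 22


Delta encoded: [18, 33, 3, 10, 4, 2, 22]


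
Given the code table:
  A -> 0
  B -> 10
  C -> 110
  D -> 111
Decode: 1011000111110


Decoding:
10 -> B
110 -> C
0 -> A
0 -> A
111 -> D
110 -> C


Result: BCAADC


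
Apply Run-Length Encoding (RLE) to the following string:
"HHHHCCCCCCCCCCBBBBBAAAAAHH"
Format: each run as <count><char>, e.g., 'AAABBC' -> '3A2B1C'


Scanning runs left to right:
  i=0: run of 'H' x 4 -> '4H'
  i=4: run of 'C' x 10 -> '10C'
  i=14: run of 'B' x 5 -> '5B'
  i=19: run of 'A' x 5 -> '5A'
  i=24: run of 'H' x 2 -> '2H'

RLE = 4H10C5B5A2H


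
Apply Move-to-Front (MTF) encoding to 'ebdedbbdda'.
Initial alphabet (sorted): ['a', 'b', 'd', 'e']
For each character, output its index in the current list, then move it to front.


MTF encoding:
'e': index 3 in ['a', 'b', 'd', 'e'] -> ['e', 'a', 'b', 'd']
'b': index 2 in ['e', 'a', 'b', 'd'] -> ['b', 'e', 'a', 'd']
'd': index 3 in ['b', 'e', 'a', 'd'] -> ['d', 'b', 'e', 'a']
'e': index 2 in ['d', 'b', 'e', 'a'] -> ['e', 'd', 'b', 'a']
'd': index 1 in ['e', 'd', 'b', 'a'] -> ['d', 'e', 'b', 'a']
'b': index 2 in ['d', 'e', 'b', 'a'] -> ['b', 'd', 'e', 'a']
'b': index 0 in ['b', 'd', 'e', 'a'] -> ['b', 'd', 'e', 'a']
'd': index 1 in ['b', 'd', 'e', 'a'] -> ['d', 'b', 'e', 'a']
'd': index 0 in ['d', 'b', 'e', 'a'] -> ['d', 'b', 'e', 'a']
'a': index 3 in ['d', 'b', 'e', 'a'] -> ['a', 'd', 'b', 'e']


Output: [3, 2, 3, 2, 1, 2, 0, 1, 0, 3]


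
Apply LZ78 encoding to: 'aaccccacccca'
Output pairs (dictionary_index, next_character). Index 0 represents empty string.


LZ78 encoding steps:
Dictionary: {0: ''}
Step 1: w='' (idx 0), next='a' -> output (0, 'a'), add 'a' as idx 1
Step 2: w='a' (idx 1), next='c' -> output (1, 'c'), add 'ac' as idx 2
Step 3: w='' (idx 0), next='c' -> output (0, 'c'), add 'c' as idx 3
Step 4: w='c' (idx 3), next='c' -> output (3, 'c'), add 'cc' as idx 4
Step 5: w='ac' (idx 2), next='c' -> output (2, 'c'), add 'acc' as idx 5
Step 6: w='cc' (idx 4), next='a' -> output (4, 'a'), add 'cca' as idx 6


Encoded: [(0, 'a'), (1, 'c'), (0, 'c'), (3, 'c'), (2, 'c'), (4, 'a')]


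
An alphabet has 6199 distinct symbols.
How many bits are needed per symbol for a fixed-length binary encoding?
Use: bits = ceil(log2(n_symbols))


log2(6199) = 12.5978
Bracket: 2^12 = 4096 < 6199 <= 2^13 = 8192
So ceil(log2(6199)) = 13

bits = ceil(log2(6199)) = ceil(12.5978) = 13 bits


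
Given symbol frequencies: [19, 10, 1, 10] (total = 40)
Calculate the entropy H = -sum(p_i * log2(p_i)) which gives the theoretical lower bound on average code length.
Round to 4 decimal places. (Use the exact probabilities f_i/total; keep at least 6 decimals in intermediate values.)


Per-symbol terms -p_i * log2(p_i) with p_i = f_i/40:
  p = 19/40 = 0.475000: log2(p) = -1.074001, -p*log2(p) = 0.510150
  p = 10/40 = 0.250000: log2(p) = -2.000000, -p*log2(p) = 0.500000
  p = 1/40 = 0.025000: log2(p) = -5.321928, -p*log2(p) = 0.133048
  p = 10/40 = 0.250000: log2(p) = -2.000000, -p*log2(p) = 0.500000
H = 0.510150 + 0.500000 + 0.133048 + 0.500000 = 1.643198

H = 1.6432 bits/symbol


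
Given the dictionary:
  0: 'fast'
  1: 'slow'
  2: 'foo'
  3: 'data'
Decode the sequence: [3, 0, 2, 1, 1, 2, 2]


Look up each index in the dictionary:
  3 -> 'data'
  0 -> 'fast'
  2 -> 'foo'
  1 -> 'slow'
  1 -> 'slow'
  2 -> 'foo'
  2 -> 'foo'

Decoded: "data fast foo slow slow foo foo"


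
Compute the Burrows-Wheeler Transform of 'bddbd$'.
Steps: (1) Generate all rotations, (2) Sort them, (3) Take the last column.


Rotations (sorted):
  0: $bddbd -> last char: d
  1: bd$bdd -> last char: d
  2: bddbd$ -> last char: $
  3: d$bddb -> last char: b
  4: dbd$bd -> last char: d
  5: ddbd$b -> last char: b


BWT = dd$bdb


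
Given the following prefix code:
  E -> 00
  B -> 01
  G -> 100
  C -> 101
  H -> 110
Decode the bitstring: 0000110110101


Decoding step by step:
Bits 00 -> E
Bits 00 -> E
Bits 110 -> H
Bits 110 -> H
Bits 101 -> C


Decoded message: EEHHC


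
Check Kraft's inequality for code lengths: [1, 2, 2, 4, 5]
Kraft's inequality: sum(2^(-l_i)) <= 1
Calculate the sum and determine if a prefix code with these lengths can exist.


Sum = 2^(-1) + 2^(-2) + 2^(-2) + 2^(-4) + 2^(-5)
    = 0.5 + 0.25 + 0.25 + 0.0625 + 0.03125
    = 35/32 = 1.09375
Since 1.09375 > 1, Kraft's inequality is NOT satisfied.
A prefix code with these lengths CANNOT exist.

Kraft sum = 1.09375. Not satisfied.


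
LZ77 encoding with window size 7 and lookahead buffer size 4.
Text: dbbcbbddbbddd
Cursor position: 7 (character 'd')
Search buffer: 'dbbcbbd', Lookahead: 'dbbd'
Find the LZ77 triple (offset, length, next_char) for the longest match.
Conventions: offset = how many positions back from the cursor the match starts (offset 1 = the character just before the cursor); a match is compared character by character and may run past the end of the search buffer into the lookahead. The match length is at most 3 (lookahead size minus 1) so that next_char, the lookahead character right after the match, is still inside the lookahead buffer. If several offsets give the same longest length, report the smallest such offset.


Try each offset into the search buffer:
  offset=1 (pos 6, char 'd'): match length 1
  offset=2 (pos 5, char 'b'): match length 0
  offset=3 (pos 4, char 'b'): match length 0
  offset=4 (pos 3, char 'c'): match length 0
  offset=5 (pos 2, char 'b'): match length 0
  offset=6 (pos 1, char 'b'): match length 0
  offset=7 (pos 0, char 'd'): match length 3
Longest match has length 3 at offset 7.
next_char = character at position 7 + 3 = 10 -> 'd'

Best match: offset=7, length=3 (matching 'dbb' starting at position 0)
LZ77 triple: (7, 3, 'd')


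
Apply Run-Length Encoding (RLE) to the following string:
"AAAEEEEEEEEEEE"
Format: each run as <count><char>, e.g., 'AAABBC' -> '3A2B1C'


Scanning runs left to right:
  i=0: run of 'A' x 3 -> '3A'
  i=3: run of 'E' x 11 -> '11E'

RLE = 3A11E


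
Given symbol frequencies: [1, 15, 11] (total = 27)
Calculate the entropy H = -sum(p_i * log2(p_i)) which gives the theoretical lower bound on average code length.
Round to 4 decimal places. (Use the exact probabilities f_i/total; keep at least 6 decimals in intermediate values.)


Per-symbol terms -p_i * log2(p_i) with p_i = f_i/27:
  p = 1/27 = 0.037037: log2(p) = -4.754888, -p*log2(p) = 0.176107
  p = 15/27 = 0.555556: log2(p) = -0.847997, -p*log2(p) = 0.471109
  p = 11/27 = 0.407407: log2(p) = -1.295456, -p*log2(p) = 0.527778
H = 0.176107 + 0.471109 + 0.527778 = 1.174994

H = 1.175 bits/symbol


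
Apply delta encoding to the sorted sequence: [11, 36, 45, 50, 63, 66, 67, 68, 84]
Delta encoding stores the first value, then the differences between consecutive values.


First value: 11
Deltas:
  36 - 11 = 25
  45 - 36 = 9
  50 - 45 = 5
  63 - 50 = 13
  66 - 63 = 3
  67 - 66 = 1
  68 - 67 = 1
  84 - 68 = 16


Delta encoded: [11, 25, 9, 5, 13, 3, 1, 1, 16]


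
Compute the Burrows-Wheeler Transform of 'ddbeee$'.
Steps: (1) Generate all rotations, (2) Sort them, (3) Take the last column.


Rotations (sorted):
  0: $ddbeee -> last char: e
  1: beee$dd -> last char: d
  2: dbeee$d -> last char: d
  3: ddbeee$ -> last char: $
  4: e$ddbee -> last char: e
  5: ee$ddbe -> last char: e
  6: eee$ddb -> last char: b


BWT = edd$eeb


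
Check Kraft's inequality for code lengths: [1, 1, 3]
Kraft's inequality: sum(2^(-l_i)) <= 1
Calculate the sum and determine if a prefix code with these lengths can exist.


Sum = 2^(-1) + 2^(-1) + 2^(-3)
    = 0.5 + 0.5 + 0.125
    = 9/8 = 1.125
Since 1.125 > 1, Kraft's inequality is NOT satisfied.
A prefix code with these lengths CANNOT exist.

Kraft sum = 1.125. Not satisfied.


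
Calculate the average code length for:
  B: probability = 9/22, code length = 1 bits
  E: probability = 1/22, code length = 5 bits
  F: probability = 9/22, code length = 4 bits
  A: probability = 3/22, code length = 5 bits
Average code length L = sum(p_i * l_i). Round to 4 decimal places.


Weighted contributions p_i * l_i:
  B: (9/22) * 1 = 9/22
  E: (1/22) * 5 = 5/22
  F: (9/22) * 4 = 36/22
  A: (3/22) * 5 = 15/22
Sum = (9 + 5 + 36 + 15)/22 = 65/22

L = 65/22 = 2.9545 bits/symbol


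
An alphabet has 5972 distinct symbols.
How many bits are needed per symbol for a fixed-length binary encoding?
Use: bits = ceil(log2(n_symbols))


log2(5972) = 12.544
Bracket: 2^12 = 4096 < 5972 <= 2^13 = 8192
So ceil(log2(5972)) = 13

bits = ceil(log2(5972)) = ceil(12.544) = 13 bits


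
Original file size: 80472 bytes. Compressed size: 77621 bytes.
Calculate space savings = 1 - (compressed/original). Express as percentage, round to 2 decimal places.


ratio = compressed/original = 77621/80472 = 0.964572
savings = 1 - ratio = 1 - 0.964572 = 0.035428
as a percentage: 0.035428 * 100 = 3.54%

Space savings = 1 - 77621/80472 = 3.54%


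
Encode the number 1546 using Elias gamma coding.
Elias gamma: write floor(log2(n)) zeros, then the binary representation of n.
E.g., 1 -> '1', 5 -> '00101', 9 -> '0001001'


num_bits = floor(log2(1546)) + 1 = 11
leading_zeros = num_bits - 1 = 10
binary(1546) = 11000001010

Elias gamma(1546) = '0000000000' + '11000001010' = 000000000011000001010 (21 bits)


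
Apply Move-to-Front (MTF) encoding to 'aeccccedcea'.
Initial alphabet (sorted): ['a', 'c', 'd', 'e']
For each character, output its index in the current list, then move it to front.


MTF encoding:
'a': index 0 in ['a', 'c', 'd', 'e'] -> ['a', 'c', 'd', 'e']
'e': index 3 in ['a', 'c', 'd', 'e'] -> ['e', 'a', 'c', 'd']
'c': index 2 in ['e', 'a', 'c', 'd'] -> ['c', 'e', 'a', 'd']
'c': index 0 in ['c', 'e', 'a', 'd'] -> ['c', 'e', 'a', 'd']
'c': index 0 in ['c', 'e', 'a', 'd'] -> ['c', 'e', 'a', 'd']
'c': index 0 in ['c', 'e', 'a', 'd'] -> ['c', 'e', 'a', 'd']
'e': index 1 in ['c', 'e', 'a', 'd'] -> ['e', 'c', 'a', 'd']
'd': index 3 in ['e', 'c', 'a', 'd'] -> ['d', 'e', 'c', 'a']
'c': index 2 in ['d', 'e', 'c', 'a'] -> ['c', 'd', 'e', 'a']
'e': index 2 in ['c', 'd', 'e', 'a'] -> ['e', 'c', 'd', 'a']
'a': index 3 in ['e', 'c', 'd', 'a'] -> ['a', 'e', 'c', 'd']


Output: [0, 3, 2, 0, 0, 0, 1, 3, 2, 2, 3]


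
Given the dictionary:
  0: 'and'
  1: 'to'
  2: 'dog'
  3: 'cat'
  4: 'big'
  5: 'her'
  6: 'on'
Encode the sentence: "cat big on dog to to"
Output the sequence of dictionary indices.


Look up each word in the dictionary:
  'cat' -> 3
  'big' -> 4
  'on' -> 6
  'dog' -> 2
  'to' -> 1
  'to' -> 1

Encoded: [3, 4, 6, 2, 1, 1]


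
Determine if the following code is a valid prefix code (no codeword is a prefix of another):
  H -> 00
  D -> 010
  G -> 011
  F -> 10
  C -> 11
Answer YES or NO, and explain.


Checking each pair (does one codeword prefix another?):
  H='00' vs D='010': no prefix
  H='00' vs G='011': no prefix
  H='00' vs F='10': no prefix
  H='00' vs C='11': no prefix
  D='010' vs H='00': no prefix
  D='010' vs G='011': no prefix
  D='010' vs F='10': no prefix
  D='010' vs C='11': no prefix
  G='011' vs H='00': no prefix
  G='011' vs D='010': no prefix
  G='011' vs F='10': no prefix
  G='011' vs C='11': no prefix
  F='10' vs H='00': no prefix
  F='10' vs D='010': no prefix
  F='10' vs G='011': no prefix
  F='10' vs C='11': no prefix
  C='11' vs H='00': no prefix
  C='11' vs D='010': no prefix
  C='11' vs G='011': no prefix
  C='11' vs F='10': no prefix
No violation found over all pairs.

YES -- this is a valid prefix code. No codeword is a prefix of any other codeword.


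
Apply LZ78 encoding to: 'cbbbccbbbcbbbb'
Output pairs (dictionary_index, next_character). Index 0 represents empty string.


LZ78 encoding steps:
Dictionary: {0: ''}
Step 1: w='' (idx 0), next='c' -> output (0, 'c'), add 'c' as idx 1
Step 2: w='' (idx 0), next='b' -> output (0, 'b'), add 'b' as idx 2
Step 3: w='b' (idx 2), next='b' -> output (2, 'b'), add 'bb' as idx 3
Step 4: w='c' (idx 1), next='c' -> output (1, 'c'), add 'cc' as idx 4
Step 5: w='bb' (idx 3), next='b' -> output (3, 'b'), add 'bbb' as idx 5
Step 6: w='c' (idx 1), next='b' -> output (1, 'b'), add 'cb' as idx 6
Step 7: w='bbb' (idx 5), end of input -> output (5, '')


Encoded: [(0, 'c'), (0, 'b'), (2, 'b'), (1, 'c'), (3, 'b'), (1, 'b'), (5, '')]


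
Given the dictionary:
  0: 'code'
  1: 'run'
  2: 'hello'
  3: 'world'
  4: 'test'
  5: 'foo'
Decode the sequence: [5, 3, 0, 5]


Look up each index in the dictionary:
  5 -> 'foo'
  3 -> 'world'
  0 -> 'code'
  5 -> 'foo'

Decoded: "foo world code foo"


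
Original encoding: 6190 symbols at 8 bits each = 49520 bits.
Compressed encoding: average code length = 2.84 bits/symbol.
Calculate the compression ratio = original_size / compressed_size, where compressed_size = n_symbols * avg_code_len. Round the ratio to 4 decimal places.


original_size = n_symbols * orig_bits = 6190 * 8 = 49520 bits
compressed_size = n_symbols * avg_code_len = 6190 * 2.84 = 17579.6 bits
ratio = original_size / compressed_size = 49520 / 17579.6 = 2.8169

Compression ratio = 2.8169


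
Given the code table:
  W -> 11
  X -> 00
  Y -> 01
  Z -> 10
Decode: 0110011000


Decoding:
01 -> Y
10 -> Z
01 -> Y
10 -> Z
00 -> X


Result: YZYZX


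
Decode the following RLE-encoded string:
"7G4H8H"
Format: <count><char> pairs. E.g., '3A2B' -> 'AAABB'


Expanding each <count><char> pair:
  7G -> 'GGGGGGG'
  4H -> 'HHHH'
  8H -> 'HHHHHHHH'

Decoded = GGGGGGGHHHHHHHHHHHH


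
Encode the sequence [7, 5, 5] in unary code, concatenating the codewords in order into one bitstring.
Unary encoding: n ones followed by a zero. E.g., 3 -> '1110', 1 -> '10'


Encode each number as n ones followed by a terminating 0:
  7 -> 11111110 (8 bits)
  5 -> 111110 (6 bits)
  5 -> 111110 (6 bits)
Total length = 8 + 6 + 6 = 20 bits.

Unary([7, 5, 5]) = 11111110111110111110 (20 bits)
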